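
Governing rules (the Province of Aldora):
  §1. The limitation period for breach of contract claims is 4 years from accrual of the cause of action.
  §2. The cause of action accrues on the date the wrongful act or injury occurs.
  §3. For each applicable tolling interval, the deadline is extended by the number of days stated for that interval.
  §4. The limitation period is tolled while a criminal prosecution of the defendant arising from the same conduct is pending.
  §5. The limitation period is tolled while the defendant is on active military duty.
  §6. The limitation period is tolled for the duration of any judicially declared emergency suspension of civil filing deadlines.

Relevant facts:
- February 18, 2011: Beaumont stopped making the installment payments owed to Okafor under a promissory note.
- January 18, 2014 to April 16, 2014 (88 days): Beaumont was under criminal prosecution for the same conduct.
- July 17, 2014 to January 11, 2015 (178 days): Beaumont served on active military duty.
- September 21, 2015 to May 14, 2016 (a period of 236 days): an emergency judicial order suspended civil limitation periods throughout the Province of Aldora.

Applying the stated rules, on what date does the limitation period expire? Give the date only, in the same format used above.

The cause of action accrued on February 18, 2011, the date of the act.
The untolled deadline — 4 years after February 18, 2011 — is February 18, 2015.
Because the pending criminal prosecution ran from January 18, 2014 to April 16, 2014, the deadline is extended by 88 days to May 17, 2015.
Because the defendant's active military service ran from July 17, 2014 to January 11, 2015, the deadline is extended by 178 days to November 11, 2015.
The emergency suspension of filing deadlines from September 21, 2015 to May 14, 2016 tolled the period for 236 days, extending the deadline to July 4, 2016.

July 4, 2016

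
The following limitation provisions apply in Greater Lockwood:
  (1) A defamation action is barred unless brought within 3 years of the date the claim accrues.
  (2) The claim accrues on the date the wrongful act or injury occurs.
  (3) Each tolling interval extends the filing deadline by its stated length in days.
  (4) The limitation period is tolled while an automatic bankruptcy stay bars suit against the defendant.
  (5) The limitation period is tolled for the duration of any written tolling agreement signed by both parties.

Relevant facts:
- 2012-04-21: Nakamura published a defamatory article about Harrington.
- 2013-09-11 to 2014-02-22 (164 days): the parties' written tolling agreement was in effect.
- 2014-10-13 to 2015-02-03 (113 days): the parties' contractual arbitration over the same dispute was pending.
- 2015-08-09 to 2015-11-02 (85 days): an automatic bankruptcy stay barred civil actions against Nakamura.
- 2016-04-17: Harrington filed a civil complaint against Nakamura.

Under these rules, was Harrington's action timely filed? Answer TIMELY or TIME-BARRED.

The limitation period began to run on 2012-04-21.
3 years from 2012-04-21 is 2015-04-21.
The written tolling agreement from 2013-09-11 to 2014-02-22 tolled the period for 164 days, extending the deadline to 2015-10-02.
Because the automatic bankruptcy stay ran from 2015-08-09 to 2015-11-02, the deadline is extended by 85 days to 2015-12-26.
The pending related arbitration from 2014-10-13 to 2015-02-03 does not toll the period, because no stated rule makes a pending arbitration a tolling event.
Filing on 2016-04-17 missed the 2015-12-26 deadline — the action is time-barred.

TIME-BARRED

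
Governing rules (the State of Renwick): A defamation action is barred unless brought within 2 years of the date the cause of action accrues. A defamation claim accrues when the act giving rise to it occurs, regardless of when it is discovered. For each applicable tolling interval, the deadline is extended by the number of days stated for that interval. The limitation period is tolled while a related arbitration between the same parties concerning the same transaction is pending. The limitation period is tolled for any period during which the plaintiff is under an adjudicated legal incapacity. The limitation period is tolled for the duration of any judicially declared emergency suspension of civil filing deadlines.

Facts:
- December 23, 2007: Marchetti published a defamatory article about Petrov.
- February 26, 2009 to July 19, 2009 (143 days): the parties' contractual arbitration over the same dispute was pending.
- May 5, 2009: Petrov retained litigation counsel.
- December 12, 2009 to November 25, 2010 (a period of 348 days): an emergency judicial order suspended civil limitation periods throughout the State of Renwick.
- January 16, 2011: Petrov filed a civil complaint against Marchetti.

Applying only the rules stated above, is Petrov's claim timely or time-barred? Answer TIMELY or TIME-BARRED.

The claim accrued on December 23, 2007, when the wrongful act occurred.
The untolled deadline — 2 years after December 23, 2007 — is December 23, 2009.
Because the pending related arbitration ran from February 26, 2009 to July 19, 2009, the deadline is extended by 143 days to May 15, 2010.
Because the emergency suspension of filing deadlines ran from December 12, 2009 to November 25, 2010, the deadline is extended by 348 days to April 28, 2011.
Nothing else in the chronology tolls or restarts the period.
Petrov filed on January 16, 2011, before the April 28, 2011 deadline, so the action is timely.

TIMELY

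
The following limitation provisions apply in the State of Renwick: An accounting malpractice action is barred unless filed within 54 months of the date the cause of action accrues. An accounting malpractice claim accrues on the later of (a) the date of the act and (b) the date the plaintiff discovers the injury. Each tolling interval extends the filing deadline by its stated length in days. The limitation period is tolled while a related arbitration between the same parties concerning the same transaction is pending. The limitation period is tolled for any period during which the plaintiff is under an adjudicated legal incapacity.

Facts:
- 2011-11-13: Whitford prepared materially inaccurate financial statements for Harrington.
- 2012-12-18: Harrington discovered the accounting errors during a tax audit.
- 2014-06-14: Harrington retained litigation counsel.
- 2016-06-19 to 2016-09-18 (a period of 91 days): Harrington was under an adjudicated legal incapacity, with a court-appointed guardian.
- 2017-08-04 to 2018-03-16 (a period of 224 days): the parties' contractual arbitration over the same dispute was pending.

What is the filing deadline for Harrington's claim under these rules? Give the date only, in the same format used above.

2018-04-29

The claim accrued on 2012-12-18 — the later of the 2011-11-13 act and the 2012-12-18 discovery.
Adding the 54 months base period to 2012-12-18 gives a deadline of 2017-06-18, before any tolling.
The period was tolled for 91 days by the plaintiff's legal incapacity (2016-06-19 to 2016-09-18), pushing the deadline to 2017-09-17.
The pending related arbitration from 2017-08-04 to 2018-03-16 tolled the period for 224 days, extending the deadline to 2018-04-29.
Nothing else in the chronology tolls or restarts the period.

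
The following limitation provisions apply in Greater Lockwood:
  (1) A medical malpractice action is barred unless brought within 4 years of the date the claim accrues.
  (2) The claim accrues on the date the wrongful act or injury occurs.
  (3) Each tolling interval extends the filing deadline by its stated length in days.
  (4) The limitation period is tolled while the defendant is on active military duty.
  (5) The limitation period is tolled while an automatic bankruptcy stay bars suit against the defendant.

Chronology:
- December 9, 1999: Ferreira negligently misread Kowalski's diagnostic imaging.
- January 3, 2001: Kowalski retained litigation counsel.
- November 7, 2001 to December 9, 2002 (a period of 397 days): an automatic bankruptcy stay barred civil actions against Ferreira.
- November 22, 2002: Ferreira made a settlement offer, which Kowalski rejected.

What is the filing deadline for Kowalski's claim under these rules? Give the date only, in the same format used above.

The limitation period began to run on December 9, 1999.
The untolled deadline — 4 years after December 9, 1999 — is December 9, 2003.
The automatic bankruptcy stay from November 7, 2001 to December 9, 2002 tolled the period for 397 days, extending the deadline to January 9, 2005.
The other events in the timeline have no effect on the limitation period under the stated rules.

January 9, 2005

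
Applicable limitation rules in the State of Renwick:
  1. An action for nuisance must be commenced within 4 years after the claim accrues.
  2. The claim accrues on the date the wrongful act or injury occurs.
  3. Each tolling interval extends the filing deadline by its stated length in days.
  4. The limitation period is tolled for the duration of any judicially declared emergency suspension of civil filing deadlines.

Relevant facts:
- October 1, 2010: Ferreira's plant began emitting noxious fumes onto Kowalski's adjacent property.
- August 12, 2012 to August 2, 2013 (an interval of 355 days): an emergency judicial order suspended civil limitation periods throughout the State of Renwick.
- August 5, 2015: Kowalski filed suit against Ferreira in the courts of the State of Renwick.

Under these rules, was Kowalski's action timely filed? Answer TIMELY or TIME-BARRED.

The limitation period began to run on October 1, 2010.
4 years from October 1, 2010 is October 1, 2014.
Because the emergency suspension of filing deadlines ran from August 12, 2012 to August 2, 2013, the deadline is extended by 355 days to September 21, 2015.
Kowalski filed on August 5, 2015, before the September 21, 2015 deadline, so the action is timely.

TIMELY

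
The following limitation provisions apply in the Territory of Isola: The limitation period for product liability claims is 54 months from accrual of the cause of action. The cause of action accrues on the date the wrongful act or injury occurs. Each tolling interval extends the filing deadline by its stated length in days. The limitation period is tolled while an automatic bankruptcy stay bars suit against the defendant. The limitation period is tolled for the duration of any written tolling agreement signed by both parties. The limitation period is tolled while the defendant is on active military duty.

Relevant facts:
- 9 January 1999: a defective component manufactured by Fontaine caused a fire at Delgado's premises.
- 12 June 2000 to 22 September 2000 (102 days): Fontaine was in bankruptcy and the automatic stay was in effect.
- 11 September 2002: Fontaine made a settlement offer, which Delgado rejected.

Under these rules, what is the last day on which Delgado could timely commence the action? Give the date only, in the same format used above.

19 October 2003

The claim accrued on 9 January 1999, when the wrongful act occurred.
Adding the 54 months base period to 9 January 1999 gives a deadline of 9 July 2003, before any tolling.
The automatic bankruptcy stay from 12 June 2000 to 22 September 2000 tolled the period for 102 days, extending the deadline to 19 October 2003.
None of the other events listed affects the running of the period under the stated rules.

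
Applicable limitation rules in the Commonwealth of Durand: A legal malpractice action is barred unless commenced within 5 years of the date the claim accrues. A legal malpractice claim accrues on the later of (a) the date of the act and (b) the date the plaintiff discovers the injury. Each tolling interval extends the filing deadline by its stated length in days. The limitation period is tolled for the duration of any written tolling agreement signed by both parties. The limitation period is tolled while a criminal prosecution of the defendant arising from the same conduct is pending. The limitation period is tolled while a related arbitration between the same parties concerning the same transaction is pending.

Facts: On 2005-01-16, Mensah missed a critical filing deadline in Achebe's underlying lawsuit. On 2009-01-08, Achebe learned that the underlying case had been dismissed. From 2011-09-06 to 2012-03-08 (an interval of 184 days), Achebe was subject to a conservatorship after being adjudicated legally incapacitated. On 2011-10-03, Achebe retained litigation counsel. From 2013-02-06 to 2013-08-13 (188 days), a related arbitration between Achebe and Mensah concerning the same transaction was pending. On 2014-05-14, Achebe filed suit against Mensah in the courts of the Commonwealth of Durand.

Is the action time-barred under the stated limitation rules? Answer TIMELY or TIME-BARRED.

TIMELY

Taking the later of the act (2005-01-16) and discovery (2009-01-08), the claim accrued on 2009-01-08.
5 years from 2009-01-08 is 2014-01-08.
The period was tolled for 188 days by the pending related arbitration (2013-02-06 to 2013-08-13), pushing the deadline to 2014-07-15.
The plaintiff's legal incapacity from 2011-09-06 to 2012-03-08 does not toll the period, because no stated rule makes the plaintiff's incapacity a tolling event.
None of the other events listed affects the running of the period under the stated rules.
Filing on 2014-05-14 beat the 2014-07-15 deadline — the action is timely.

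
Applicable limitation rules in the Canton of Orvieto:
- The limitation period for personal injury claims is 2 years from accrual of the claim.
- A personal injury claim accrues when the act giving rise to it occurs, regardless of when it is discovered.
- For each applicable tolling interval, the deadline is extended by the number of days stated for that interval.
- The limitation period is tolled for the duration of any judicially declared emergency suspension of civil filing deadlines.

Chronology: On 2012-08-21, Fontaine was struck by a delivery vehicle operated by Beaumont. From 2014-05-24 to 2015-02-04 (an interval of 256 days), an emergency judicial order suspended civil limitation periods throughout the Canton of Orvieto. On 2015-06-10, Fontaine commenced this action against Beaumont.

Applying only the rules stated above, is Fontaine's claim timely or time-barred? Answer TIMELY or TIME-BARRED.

The claim accrued on 2012-08-21, the date of the act.
2 years from 2012-08-21 is 2014-08-21.
Because the emergency suspension of filing deadlines ran from 2014-05-24 to 2015-02-04, the deadline is extended by 256 days to 2015-05-04.
Fontaine filed on 2015-06-10, after the 2015-05-04 deadline, so the action is time-barred.

TIME-BARRED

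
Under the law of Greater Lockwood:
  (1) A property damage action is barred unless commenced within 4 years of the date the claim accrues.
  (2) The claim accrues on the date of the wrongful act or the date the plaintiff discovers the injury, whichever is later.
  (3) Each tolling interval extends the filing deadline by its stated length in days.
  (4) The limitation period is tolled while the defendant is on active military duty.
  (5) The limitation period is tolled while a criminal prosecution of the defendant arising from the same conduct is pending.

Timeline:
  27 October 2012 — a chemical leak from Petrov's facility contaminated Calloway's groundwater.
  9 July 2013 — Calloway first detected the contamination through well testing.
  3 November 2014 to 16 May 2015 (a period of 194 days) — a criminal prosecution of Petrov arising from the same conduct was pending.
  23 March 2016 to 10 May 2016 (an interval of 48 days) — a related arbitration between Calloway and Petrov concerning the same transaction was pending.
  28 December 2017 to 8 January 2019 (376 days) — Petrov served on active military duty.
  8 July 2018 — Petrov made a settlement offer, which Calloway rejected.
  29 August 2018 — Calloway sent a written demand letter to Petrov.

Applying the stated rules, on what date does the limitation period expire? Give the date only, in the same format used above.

30 January 2019

Because discovery on 9 July 2013 post-dates the 27 October 2012 act, accrual under the later-of rule falls on 9 July 2013.
The untolled deadline — 4 years after 9 July 2013 — is 9 July 2017.
Because the pending criminal prosecution ran from 3 November 2014 to 16 May 2015, the deadline is extended by 194 days to 19 January 2018.
The period was tolled for 376 days by the defendant's active military service (28 December 2017 to 8 January 2019), pushing the deadline to 30 January 2019.
The pending related arbitration from 23 March 2016 to 10 May 2016 does not toll the period, because no stated rule makes a pending arbitration a tolling event.
Nothing else in the chronology tolls or restarts the period.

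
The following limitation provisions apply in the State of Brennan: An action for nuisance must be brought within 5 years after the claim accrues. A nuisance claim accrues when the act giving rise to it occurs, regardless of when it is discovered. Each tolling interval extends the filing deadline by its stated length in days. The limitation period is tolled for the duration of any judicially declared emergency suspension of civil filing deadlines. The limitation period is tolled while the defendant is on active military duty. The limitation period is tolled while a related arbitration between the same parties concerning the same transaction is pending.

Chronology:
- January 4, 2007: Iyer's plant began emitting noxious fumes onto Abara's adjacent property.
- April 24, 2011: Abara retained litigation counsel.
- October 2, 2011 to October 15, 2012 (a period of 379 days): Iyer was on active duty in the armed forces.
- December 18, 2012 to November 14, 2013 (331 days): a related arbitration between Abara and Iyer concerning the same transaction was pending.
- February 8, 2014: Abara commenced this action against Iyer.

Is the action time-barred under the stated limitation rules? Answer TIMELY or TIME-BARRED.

The claim accrued on January 4, 2007, when the wrongful act occurred.
The untolled deadline — 5 years after January 4, 2007 — is January 4, 2012.
Because the defendant's active military service ran from October 2, 2011 to October 15, 2012, the deadline is extended by 379 days to January 17, 2013.
The pending related arbitration from December 18, 2012 to November 14, 2013 tolled the period for 331 days, extending the deadline to December 14, 2013.
None of the other events listed affects the running of the period under the stated rules.
The February 8, 2014 filing falls after the December 14, 2013 deadline; the claim is time-barred.

TIME-BARRED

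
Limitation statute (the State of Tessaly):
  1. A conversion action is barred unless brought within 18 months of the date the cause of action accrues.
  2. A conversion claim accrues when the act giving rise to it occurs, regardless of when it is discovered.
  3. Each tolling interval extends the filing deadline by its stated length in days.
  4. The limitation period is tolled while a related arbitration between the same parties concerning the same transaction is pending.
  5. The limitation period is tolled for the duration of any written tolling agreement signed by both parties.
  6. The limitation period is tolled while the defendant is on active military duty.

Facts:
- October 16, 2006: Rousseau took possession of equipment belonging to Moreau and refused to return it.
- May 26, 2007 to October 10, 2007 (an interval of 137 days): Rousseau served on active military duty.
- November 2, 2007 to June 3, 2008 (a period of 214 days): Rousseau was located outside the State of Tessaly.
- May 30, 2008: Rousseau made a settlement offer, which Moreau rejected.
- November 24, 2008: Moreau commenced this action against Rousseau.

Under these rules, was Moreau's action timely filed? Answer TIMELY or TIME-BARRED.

TIME-BARRED

The limitation period began to run on October 16, 2006.
The untolled deadline — 18 months after October 16, 2006 — is April 16, 2008.
The period was tolled for 137 days by the defendant's active military service (May 26, 2007 to October 10, 2007), pushing the deadline to August 31, 2008.
Although the defendant's absence ran from November 2, 2007 to June 3, 2008, the stated rules do not make that a tolling event, so it is disregarded.
None of the other events listed affects the running of the period under the stated rules.
Moreau filed on November 24, 2008, after the August 31, 2008 deadline, so the action is time-barred.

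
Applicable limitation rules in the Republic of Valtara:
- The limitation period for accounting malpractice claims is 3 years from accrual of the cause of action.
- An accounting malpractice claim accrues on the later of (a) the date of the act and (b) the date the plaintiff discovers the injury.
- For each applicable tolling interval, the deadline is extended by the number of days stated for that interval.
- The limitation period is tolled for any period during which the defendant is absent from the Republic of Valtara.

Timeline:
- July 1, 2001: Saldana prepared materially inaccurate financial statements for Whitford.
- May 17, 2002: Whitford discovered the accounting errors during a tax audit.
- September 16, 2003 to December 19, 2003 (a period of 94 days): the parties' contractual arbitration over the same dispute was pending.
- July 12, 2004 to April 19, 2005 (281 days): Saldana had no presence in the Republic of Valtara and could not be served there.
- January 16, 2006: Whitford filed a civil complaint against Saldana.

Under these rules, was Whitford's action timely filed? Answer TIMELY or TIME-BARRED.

TIMELY

Because discovery on May 17, 2002 post-dates the July 1, 2001 act, accrual under the later-of rule falls on May 17, 2002.
The untolled deadline — 3 years after May 17, 2002 — is May 17, 2005.
Because the defendant's absence from the jurisdiction ran from July 12, 2004 to April 19, 2005, the deadline is extended by 281 days to February 22, 2006.
The pending related arbitration from September 16, 2003 to December 19, 2003 does not toll the period, because no stated rule makes a pending arbitration a tolling event.
The January 16, 2006 filing precedes the February 22, 2006 deadline; the claim is timely.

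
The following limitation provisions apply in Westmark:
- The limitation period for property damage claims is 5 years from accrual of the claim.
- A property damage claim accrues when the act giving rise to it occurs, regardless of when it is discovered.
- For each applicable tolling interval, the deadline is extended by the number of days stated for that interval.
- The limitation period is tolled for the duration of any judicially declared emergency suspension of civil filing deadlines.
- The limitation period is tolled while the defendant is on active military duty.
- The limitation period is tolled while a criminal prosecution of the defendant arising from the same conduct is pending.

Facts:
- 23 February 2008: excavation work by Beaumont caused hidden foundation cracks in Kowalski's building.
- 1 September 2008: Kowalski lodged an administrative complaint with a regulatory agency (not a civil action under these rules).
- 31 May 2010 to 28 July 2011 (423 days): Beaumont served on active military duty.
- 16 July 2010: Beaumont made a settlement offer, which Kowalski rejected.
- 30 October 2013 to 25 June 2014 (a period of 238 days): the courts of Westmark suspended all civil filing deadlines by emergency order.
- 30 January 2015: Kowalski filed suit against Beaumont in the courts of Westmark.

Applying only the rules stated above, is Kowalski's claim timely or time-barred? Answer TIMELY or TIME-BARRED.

The claim accrued on 23 February 2008, when the wrongful act occurred.
5 years from 23 February 2008 is 23 February 2013.
The period was tolled for 423 days by the defendant's active military service (31 May 2010 to 28 July 2011), pushing the deadline to 22 April 2014.
The emergency suspension of filing deadlines from 30 October 2013 to 25 June 2014 tolled the period for 238 days, extending the deadline to 16 December 2014.
None of the other events listed affects the running of the period under the stated rules.
Filing on 30 January 2015 missed the 16 December 2014 deadline — the action is time-barred.

TIME-BARRED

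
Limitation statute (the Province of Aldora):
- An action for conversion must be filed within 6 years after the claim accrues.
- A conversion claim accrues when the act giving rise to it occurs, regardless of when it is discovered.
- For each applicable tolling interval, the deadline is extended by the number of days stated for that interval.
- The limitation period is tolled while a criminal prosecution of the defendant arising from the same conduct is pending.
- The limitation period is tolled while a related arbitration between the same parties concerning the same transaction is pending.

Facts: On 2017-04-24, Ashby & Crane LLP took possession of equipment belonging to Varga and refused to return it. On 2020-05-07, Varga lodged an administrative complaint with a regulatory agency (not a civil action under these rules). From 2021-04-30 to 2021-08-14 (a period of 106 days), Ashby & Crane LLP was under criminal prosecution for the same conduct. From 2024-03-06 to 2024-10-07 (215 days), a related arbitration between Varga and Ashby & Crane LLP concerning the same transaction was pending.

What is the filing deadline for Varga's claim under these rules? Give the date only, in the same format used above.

2023-08-08

The claim accrued on 2017-04-24, the date of the act.
The untolled deadline — 6 years after 2017-04-24 — is 2023-04-24.
The pending criminal prosecution from 2021-04-30 to 2021-08-14 tolled the period for 106 days, extending the deadline to 2023-08-08.
By the time the pending related arbitration began on 2024-03-06, the limitation period had already expired on 2023-08-08; that interval cannot revive it.
Nothing else in the chronology tolls or restarts the period.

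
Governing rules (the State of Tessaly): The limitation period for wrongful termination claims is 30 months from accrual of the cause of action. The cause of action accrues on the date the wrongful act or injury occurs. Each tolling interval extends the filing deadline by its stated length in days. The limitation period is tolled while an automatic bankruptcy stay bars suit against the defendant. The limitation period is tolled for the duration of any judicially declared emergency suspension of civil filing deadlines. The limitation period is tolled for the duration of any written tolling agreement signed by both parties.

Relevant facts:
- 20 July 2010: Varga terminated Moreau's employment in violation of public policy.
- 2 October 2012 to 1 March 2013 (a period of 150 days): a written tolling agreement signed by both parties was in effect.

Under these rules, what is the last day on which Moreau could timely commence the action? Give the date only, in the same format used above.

The limitation period began to run on 20 July 2010.
30 months from 20 July 2010 is 20 January 2013.
Because the written tolling agreement ran from 2 October 2012 to 1 March 2013, the deadline is extended by 150 days to 19 June 2013.

19 June 2013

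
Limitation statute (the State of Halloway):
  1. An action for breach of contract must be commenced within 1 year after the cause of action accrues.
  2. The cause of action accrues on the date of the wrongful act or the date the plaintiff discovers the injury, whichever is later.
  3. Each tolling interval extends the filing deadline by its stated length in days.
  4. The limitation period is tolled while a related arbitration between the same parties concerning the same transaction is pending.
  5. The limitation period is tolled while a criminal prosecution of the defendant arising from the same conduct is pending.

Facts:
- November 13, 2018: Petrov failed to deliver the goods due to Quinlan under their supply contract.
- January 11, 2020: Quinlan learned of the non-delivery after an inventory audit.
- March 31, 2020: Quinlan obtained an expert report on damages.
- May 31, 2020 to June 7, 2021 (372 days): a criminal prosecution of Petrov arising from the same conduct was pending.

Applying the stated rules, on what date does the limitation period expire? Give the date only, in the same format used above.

The claim accrued on January 11, 2020 — the later of the November 13, 2018 act and the January 11, 2020 discovery.
The untolled deadline — 1 year after January 11, 2020 — is January 11, 2021.
The pending criminal prosecution from May 31, 2020 to June 7, 2021 tolled the period for 372 days, extending the deadline to January 18, 2022.
None of the other events listed affects the running of the period under the stated rules.

January 18, 2022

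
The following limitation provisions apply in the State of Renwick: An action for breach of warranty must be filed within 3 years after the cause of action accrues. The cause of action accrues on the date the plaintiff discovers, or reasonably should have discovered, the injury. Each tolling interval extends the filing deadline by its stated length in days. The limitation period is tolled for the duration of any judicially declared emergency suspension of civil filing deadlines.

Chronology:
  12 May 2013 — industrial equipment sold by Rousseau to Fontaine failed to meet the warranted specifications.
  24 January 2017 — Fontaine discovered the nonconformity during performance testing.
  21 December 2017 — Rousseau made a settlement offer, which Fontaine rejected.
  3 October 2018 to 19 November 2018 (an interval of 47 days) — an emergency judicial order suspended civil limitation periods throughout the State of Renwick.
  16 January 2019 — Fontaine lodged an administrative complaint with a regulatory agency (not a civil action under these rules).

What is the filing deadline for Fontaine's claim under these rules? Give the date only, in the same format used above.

Accrual is tied to discovery, so the period began on 24 January 2017 rather than on 12 May 2013 when the act occurred.
The untolled deadline — 3 years after 24 January 2017 — is 24 January 2020.
The emergency suspension of filing deadlines from 3 October 2018 to 19 November 2018 tolled the period for 47 days, extending the deadline to 11 March 2020.
The other events in the timeline have no effect on the limitation period under the stated rules.

11 March 2020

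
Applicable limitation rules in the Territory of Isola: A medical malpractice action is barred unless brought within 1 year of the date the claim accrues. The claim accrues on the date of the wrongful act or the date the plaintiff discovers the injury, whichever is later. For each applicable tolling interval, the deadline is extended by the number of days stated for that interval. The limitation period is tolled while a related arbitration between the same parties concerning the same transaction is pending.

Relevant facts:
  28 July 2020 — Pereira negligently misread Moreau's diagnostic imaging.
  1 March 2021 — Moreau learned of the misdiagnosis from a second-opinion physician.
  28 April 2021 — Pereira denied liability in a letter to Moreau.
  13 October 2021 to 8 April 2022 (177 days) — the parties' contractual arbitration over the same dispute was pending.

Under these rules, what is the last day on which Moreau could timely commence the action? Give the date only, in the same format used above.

Because discovery on 1 March 2021 post-dates the 28 July 2020 act, accrual under the later-of rule falls on 1 March 2021.
The untolled deadline — 1 year after 1 March 2021 — is 1 March 2022.
Because the pending related arbitration ran from 13 October 2021 to 8 April 2022, the deadline is extended by 177 days to 25 August 2022.
Nothing else in the chronology tolls or restarts the period.

25 August 2022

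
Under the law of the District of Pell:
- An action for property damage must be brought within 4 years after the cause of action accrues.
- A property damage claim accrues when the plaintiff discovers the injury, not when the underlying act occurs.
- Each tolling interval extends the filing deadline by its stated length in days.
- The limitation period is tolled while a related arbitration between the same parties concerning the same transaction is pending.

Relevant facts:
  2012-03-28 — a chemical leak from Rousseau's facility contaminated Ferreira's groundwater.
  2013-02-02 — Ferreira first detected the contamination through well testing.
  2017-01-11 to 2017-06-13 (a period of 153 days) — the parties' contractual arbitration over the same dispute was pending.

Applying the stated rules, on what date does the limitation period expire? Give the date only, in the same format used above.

2017-07-05

The claim did not accrue until Ferreira discovered the injury on 2013-02-02; the 2012-03-28 act date does not start the clock under the stated rule.
The untolled deadline — 4 years after 2013-02-02 — is 2017-02-02.
Because the pending related arbitration ran from 2017-01-11 to 2017-06-13, the deadline is extended by 153 days to 2017-07-05.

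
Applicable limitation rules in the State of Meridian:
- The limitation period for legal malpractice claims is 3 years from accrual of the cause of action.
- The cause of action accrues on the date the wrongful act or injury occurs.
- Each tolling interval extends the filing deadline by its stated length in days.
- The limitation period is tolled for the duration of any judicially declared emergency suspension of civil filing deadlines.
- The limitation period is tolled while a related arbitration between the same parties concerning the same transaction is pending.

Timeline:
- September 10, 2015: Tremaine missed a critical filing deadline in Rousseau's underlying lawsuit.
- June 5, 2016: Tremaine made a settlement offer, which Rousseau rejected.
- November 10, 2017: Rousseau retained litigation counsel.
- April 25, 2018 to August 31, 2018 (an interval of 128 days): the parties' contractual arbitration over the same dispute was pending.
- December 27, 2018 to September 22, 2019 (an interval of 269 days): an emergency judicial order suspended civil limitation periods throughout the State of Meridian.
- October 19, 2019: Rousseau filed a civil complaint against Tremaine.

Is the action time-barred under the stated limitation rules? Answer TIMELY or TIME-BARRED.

TIME-BARRED

The limitation period began to run on September 10, 2015.
3 years from September 10, 2015 is September 10, 2018.
The period was tolled for 128 days by the pending related arbitration (April 25, 2018 to August 31, 2018), pushing the deadline to January 16, 2019.
Because the emergency suspension of filing deadlines ran from December 27, 2018 to September 22, 2019, the deadline is extended by 269 days to October 12, 2019.
None of the other events listed affects the running of the period under the stated rules.
The October 19, 2019 filing falls after the October 12, 2019 deadline; the claim is time-barred.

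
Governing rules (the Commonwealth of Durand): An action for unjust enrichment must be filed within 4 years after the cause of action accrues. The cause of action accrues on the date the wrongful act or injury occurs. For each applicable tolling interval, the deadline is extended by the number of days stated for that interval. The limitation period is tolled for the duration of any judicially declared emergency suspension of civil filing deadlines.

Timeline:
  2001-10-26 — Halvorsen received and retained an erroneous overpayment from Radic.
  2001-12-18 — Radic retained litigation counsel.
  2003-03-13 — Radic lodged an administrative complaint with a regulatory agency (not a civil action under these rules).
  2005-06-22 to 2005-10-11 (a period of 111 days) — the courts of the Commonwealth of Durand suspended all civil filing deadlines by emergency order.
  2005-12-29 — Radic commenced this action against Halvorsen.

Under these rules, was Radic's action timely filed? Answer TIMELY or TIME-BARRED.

TIMELY

The limitation period began to run on 2001-10-26.
The untolled deadline — 4 years after 2001-10-26 — is 2005-10-26.
Because the emergency suspension of filing deadlines ran from 2005-06-22 to 2005-10-11, the deadline is extended by 111 days to 2006-02-14.
None of the other events listed affects the running of the period under the stated rules.
Radic filed on 2005-12-29, before the 2006-02-14 deadline, so the action is timely.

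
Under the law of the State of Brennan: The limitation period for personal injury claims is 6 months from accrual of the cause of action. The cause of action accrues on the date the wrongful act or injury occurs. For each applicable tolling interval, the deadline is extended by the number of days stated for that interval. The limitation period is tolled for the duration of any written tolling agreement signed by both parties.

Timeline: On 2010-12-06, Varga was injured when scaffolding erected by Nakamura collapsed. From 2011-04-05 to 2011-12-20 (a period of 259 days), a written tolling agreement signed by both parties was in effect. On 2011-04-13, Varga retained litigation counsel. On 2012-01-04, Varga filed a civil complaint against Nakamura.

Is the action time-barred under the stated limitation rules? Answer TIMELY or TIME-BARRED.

TIMELY

The limitation period began to run on 2010-12-06.
Adding the 6 months base period to 2010-12-06 gives a deadline of 2011-06-06, before any tolling.
The written tolling agreement from 2011-04-05 to 2011-12-20 tolled the period for 259 days, extending the deadline to 2012-02-20.
None of the other events listed affects the running of the period under the stated rules.
Varga filed on 2012-01-04, before the 2012-02-20 deadline, so the action is timely.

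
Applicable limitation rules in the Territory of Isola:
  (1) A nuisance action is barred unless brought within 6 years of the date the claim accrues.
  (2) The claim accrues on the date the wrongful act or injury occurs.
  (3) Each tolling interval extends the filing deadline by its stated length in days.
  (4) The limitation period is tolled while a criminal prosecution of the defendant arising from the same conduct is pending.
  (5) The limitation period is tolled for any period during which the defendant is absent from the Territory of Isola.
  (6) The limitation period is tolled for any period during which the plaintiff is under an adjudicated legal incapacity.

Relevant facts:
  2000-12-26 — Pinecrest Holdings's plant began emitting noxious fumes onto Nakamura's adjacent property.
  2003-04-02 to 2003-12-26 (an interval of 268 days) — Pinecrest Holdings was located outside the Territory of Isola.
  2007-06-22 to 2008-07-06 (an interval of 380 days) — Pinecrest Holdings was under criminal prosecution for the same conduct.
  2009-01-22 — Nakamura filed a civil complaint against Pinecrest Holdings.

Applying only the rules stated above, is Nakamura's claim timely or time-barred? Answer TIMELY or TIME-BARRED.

TIME-BARRED

The claim accrued on 2000-12-26, the date of the act.
The untolled deadline — 6 years after 2000-12-26 — is 2006-12-26.
The defendant's absence from the jurisdiction from 2003-04-02 to 2003-12-26 tolled the period for 268 days, extending the deadline to 2007-09-20.
The pending criminal prosecution from 2007-06-22 to 2008-07-06 tolled the period for 380 days, extending the deadline to 2008-10-04.
Nakamura filed on 2009-01-22, after the 2008-10-04 deadline, so the action is time-barred.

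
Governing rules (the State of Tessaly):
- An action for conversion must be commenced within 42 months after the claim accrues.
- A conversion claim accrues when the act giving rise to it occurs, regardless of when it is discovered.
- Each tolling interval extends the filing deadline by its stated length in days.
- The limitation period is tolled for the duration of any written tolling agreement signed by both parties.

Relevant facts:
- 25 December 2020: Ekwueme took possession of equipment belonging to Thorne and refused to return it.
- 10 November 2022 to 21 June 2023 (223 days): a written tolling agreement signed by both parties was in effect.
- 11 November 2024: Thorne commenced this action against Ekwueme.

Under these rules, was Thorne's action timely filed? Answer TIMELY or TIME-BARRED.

The claim accrued on 25 December 2020, the date of the act.
The untolled deadline — 42 months after 25 December 2020 — is 25 June 2024.
The written tolling agreement from 10 November 2022 to 21 June 2023 tolled the period for 223 days, extending the deadline to 3 February 2025.
The 11 November 2024 filing precedes the 3 February 2025 deadline; the claim is timely.

TIMELY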